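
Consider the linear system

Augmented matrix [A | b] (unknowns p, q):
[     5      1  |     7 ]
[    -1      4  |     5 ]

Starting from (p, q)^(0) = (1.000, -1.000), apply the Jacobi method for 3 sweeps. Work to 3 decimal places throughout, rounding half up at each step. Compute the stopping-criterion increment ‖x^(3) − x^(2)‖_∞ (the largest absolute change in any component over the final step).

Iteration 1:
  p = (7 - (1)·-1.000) / (5) = 1.600
  q = (5 - (-1)·1.000) / (4) = 1.500
Iteration 2:
  p = (7 - (1)·1.500) / (5) = 1.100
  q = (5 - (-1)·1.600) / (4) = 1.650
Iteration 3:
  p = (7 - (1)·1.650) / (5) = 1.070
  q = (5 - (-1)·1.100) / (4) = 1.525
Change: (-0.030, -0.125) → max |·| = 0.125

0.125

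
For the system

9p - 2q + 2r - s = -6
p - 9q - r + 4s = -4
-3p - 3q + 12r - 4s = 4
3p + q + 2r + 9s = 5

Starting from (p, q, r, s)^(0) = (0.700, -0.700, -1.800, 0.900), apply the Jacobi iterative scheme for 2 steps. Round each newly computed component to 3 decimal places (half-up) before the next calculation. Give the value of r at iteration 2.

0.800

Iteration 1:
  p = (-6 - (-2)·-0.700 - (2)·-1.800 - (-1)·0.900) / (9) = -0.322
  q = (-4 - (1)·0.700 - (-1)·-1.800 - (4)·0.900) / (-9) = 1.122
  r = (4 - (-3)·0.700 - (-3)·-0.700 - (-4)·0.900) / (12) = 0.633
  s = (5 - (3)·0.700 - (1)·-0.700 - (2)·-1.800) / (9) = 0.800
Iteration 2:
  p = (-6 - (-2)·1.122 - (2)·0.633 - (-1)·0.800) / (9) = -0.469
  q = (-4 - (1)·-0.322 - (-1)·0.633 - (4)·0.800) / (-9) = 0.694
  r = (4 - (-3)·-0.322 - (-3)·1.122 - (-4)·0.800) / (12) = 0.800
  s = (5 - (3)·-0.322 - (1)·1.122 - (2)·0.633) / (9) = 0.398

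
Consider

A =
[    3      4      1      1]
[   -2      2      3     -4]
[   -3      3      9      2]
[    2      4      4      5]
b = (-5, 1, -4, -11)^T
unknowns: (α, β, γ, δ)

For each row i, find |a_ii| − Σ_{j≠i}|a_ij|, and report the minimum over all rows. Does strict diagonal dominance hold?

row 1: |3| − (4+1+1) = -3
row 2: |2| − (2+3+4) = -7
row 3: |9| − (3+3+2) = 1
row 4: |5| − (2+4+4) = -5
minimum over rows = -7 → not strictly diagonally dominant

-7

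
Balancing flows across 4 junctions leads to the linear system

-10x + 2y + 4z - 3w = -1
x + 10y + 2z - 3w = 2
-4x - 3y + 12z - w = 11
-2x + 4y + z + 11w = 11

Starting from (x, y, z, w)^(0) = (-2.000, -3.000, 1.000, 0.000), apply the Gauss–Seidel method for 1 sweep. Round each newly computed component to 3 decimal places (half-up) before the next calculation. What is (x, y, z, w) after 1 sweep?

Iteration 1:
  x = (-1 - (2)·-3.000 - (4)·1.000 - (-3)·0.000) / (-10) = -0.100
  y = (2 - (1)·-0.100 - (2)·1.000 - (-3)·0.000) / (10) = 0.010
  z = (11 - (-4)·-0.100 - (-3)·0.010 - (-1)·0.000) / (12) = 0.886
  w = (11 - (-2)·-0.100 - (4)·0.010 - (1)·0.886) / (11) = 0.898

(-0.100, 0.010, 0.886, 0.898)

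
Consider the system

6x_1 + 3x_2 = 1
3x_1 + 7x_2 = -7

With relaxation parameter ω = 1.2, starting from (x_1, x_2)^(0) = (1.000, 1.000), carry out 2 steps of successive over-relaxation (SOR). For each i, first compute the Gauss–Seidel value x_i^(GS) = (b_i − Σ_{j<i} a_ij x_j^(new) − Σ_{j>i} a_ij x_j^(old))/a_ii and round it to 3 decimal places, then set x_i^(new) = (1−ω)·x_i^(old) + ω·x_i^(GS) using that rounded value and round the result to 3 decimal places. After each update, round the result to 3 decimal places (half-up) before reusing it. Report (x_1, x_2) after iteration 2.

(0.976, -1.483)

Iteration 1:
  x_1: GS value = (1 - (3)·1.000) / (6) = -0.333;  x_1 ← (1−ω)·1.000 + ω·-0.333 = -0.600
  x_2: GS value = (-7 - (3)·-0.600) / (7) = -0.743;  x_2 ← (1−ω)·1.000 + ω·-0.743 = -1.092
Iteration 2:
  x_1: GS value = (1 - (3)·-1.092) / (6) = 0.713;  x_1 ← (1−ω)·-0.600 + ω·0.713 = 0.976
  x_2: GS value = (-7 - (3)·0.976) / (7) = -1.418;  x_2 ← (1−ω)·-1.092 + ω·-1.418 = -1.483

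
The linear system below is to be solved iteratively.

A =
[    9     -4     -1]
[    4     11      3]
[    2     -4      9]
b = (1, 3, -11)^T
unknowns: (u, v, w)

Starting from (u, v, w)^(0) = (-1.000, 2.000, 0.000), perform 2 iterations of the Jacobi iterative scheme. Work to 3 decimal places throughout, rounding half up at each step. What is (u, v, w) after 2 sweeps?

Iteration 1:
  u = (1 - (-4)·2.000 - (-1)·0.000) / (9) = 1.000
  v = (3 - (4)·-1.000 - (3)·0.000) / (11) = 0.636
  w = (-11 - (2)·-1.000 - (-4)·2.000) / (9) = -0.111
Iteration 2:
  u = (1 - (-4)·0.636 - (-1)·-0.111) / (9) = 0.381
  v = (3 - (4)·1.000 - (3)·-0.111) / (11) = -0.061
  w = (-11 - (2)·1.000 - (-4)·0.636) / (9) = -1.162

(0.381, -0.061, -1.162)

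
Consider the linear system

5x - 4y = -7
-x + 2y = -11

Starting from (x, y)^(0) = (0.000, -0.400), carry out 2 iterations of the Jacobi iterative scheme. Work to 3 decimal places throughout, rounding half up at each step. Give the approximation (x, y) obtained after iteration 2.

Iteration 1:
  x = (-7 - (-4)·-0.400) / (5) = -1.720
  y = (-11 - (-1)·0.000) / (2) = -5.500
Iteration 2:
  x = (-7 - (-4)·-5.500) / (5) = -5.800
  y = (-11 - (-1)·-1.720) / (2) = -6.360

(-5.800, -6.360)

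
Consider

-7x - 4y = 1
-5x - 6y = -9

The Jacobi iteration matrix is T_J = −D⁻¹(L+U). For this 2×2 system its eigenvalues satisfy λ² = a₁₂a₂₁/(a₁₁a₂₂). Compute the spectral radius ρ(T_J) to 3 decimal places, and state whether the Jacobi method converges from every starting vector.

0.690

a₁₂a₂₁/(a₁₁a₂₂) = (-4)·(-5) / ((-7)·(-6)) = 0.476190
ρ = √|0.476190| = √0.476190 = 0.690
ρ < 1, so Jacobi converges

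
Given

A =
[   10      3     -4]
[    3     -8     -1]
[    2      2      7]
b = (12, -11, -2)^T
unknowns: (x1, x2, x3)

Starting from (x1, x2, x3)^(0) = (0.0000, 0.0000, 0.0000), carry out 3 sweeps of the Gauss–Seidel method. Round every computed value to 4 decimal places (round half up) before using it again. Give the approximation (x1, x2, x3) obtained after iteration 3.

(0.4046, 1.6261, -0.8659)

Iteration 1:
  x1 = (12 - (3)·0.0000 - (-4)·0.0000) / (10) = 1.2000
  x2 = (-11 - (3)·1.2000 - (-1)·0.0000) / (-8) = 1.8250
  x3 = (-2 - (2)·1.2000 - (2)·1.8250) / (7) = -1.1500
Iteration 2:
  x1 = (12 - (3)·1.8250 - (-4)·-1.1500) / (10) = 0.1925
  x2 = (-11 - (3)·0.1925 - (-1)·-1.1500) / (-8) = 1.5909
  x3 = (-2 - (2)·0.1925 - (2)·1.5909) / (7) = -0.7953
Iteration 3:
  x1 = (12 - (3)·1.5909 - (-4)·-0.7953) / (10) = 0.4046
  x2 = (-11 - (3)·0.4046 - (-1)·-0.7953) / (-8) = 1.6261
  x3 = (-2 - (2)·0.4046 - (2)·1.6261) / (7) = -0.8659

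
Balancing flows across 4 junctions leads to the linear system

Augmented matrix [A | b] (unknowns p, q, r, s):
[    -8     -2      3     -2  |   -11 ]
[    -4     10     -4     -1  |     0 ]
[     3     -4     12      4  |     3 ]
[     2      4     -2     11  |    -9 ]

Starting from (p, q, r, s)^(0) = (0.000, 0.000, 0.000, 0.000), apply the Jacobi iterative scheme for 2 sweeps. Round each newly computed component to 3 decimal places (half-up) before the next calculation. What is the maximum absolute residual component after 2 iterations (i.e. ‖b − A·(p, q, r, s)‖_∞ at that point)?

3.007

Iteration 1:
  p = (-11 - (-2)·0.000 - (3)·0.000 - (-2)·0.000) / (-8) = 1.375
  q = (0 - (-4)·0.000 - (-4)·0.000 - (-1)·0.000) / (10) = 0.000
  r = (3 - (3)·0.000 - (-4)·0.000 - (4)·0.000) / (12) = 0.250
  s = (-9 - (2)·0.000 - (4)·0.000 - (-2)·0.000) / (11) = -0.818
Iteration 2:
  p = (-11 - (-2)·0.000 - (3)·0.250 - (-2)·-0.818) / (-8) = 1.673
  q = (0 - (-4)·1.375 - (-4)·0.250 - (-1)·-0.818) / (10) = 0.568
  r = (3 - (3)·1.375 - (-4)·0.000 - (4)·-0.818) / (12) = 0.179
  s = (-9 - (2)·1.375 - (4)·0.000 - (-2)·0.250) / (11) = -1.023
Residual b − A·x = (0.937, 0.705, 2.197, -3.007); ∞-norm = 3.007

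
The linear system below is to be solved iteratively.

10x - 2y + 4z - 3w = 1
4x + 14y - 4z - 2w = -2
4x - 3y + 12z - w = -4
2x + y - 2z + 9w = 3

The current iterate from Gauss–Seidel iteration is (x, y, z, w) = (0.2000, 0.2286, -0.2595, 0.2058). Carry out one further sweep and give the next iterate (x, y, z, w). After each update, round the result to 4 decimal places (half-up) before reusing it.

(0.3113, -0.2765, -0.4891, 0.1862)

One sweep:
  x = (1 - (-2)·0.2286 - (4)·-0.2595 - (-3)·0.2058) / (10) = 0.3113
  y = (-2 - (4)·0.3113 - (-4)·-0.2595 - (-2)·0.2058) / (14) = -0.2765
  z = (-4 - (4)·0.3113 - (-3)·-0.2765 - (-1)·0.2058) / (12) = -0.4891
  w = (3 - (2)·0.3113 - (1)·-0.2765 - (-2)·-0.4891) / (9) = 0.1862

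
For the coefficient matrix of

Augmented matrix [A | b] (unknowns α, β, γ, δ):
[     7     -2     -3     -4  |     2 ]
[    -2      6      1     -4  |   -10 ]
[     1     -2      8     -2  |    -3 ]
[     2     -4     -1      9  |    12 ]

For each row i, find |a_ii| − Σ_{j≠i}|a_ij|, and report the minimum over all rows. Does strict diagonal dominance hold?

-2

row 1: |7| − (2+3+4) = -2
row 2: |6| − (2+1+4) = -1
row 3: |8| − (1+2+2) = 3
row 4: |9| − (2+4+1) = 2
minimum over rows = -2 → not strictly diagonally dominant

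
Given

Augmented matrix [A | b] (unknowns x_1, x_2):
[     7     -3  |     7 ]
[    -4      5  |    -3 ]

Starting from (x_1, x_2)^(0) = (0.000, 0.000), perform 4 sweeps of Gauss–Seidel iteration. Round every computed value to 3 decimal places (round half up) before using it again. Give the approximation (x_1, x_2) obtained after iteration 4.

(1.125, 0.300)

Iteration 1:
  x_1 = (7 - (-3)·0.000) / (7) = 1.000
  x_2 = (-3 - (-4)·1.000) / (5) = 0.200
Iteration 2:
  x_1 = (7 - (-3)·0.200) / (7) = 1.086
  x_2 = (-3 - (-4)·1.086) / (5) = 0.269
Iteration 3:
  x_1 = (7 - (-3)·0.269) / (7) = 1.115
  x_2 = (-3 - (-4)·1.115) / (5) = 0.292
Iteration 4:
  x_1 = (7 - (-3)·0.292) / (7) = 1.125
  x_2 = (-3 - (-4)·1.125) / (5) = 0.300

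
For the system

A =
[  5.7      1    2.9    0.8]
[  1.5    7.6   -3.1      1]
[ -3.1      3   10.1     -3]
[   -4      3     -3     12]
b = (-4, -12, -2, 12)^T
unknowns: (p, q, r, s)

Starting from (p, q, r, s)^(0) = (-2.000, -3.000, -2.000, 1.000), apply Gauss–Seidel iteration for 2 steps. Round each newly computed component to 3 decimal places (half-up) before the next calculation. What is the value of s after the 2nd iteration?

Iteration 1:
  p = (-4 - (1)·-3.000 - (2.9)·-2.000 - (0.8)·1.000) / (5.7) = 0.702
  q = (-12 - (1.5)·0.702 - (-3.1)·-2.000 - (1)·1.000) / (7.6) = -2.665
  r = (-2 - (-3.1)·0.702 - (3)·-2.665 - (-3)·1.000) / (10.1) = 1.106
  s = (12 - (-4)·0.702 - (3)·-2.665 - (-3)·1.106) / (12) = 2.177
Iteration 2:
  p = (-4 - (1)·-2.665 - (2.9)·1.106 - (0.8)·2.177) / (5.7) = -1.102
  q = (-12 - (1.5)·-1.102 - (-3.1)·1.106 - (1)·2.177) / (7.6) = -1.197
  r = (-2 - (-3.1)·-1.102 - (3)·-1.197 - (-3)·2.177) / (10.1) = 0.466
  s = (12 - (-4)·-1.102 - (3)·-1.197 - (-3)·0.466) / (12) = 1.048

1.048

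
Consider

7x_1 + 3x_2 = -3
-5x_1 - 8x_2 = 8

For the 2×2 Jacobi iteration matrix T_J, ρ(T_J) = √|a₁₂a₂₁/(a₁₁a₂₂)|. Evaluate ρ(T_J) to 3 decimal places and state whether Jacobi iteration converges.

a₁₂a₂₁/(a₁₁a₂₂) = (3)·(-5) / ((7)·(-8)) = 0.267857
ρ = √|0.267857| = √0.267857 = 0.518
ρ < 1, so Jacobi converges

0.518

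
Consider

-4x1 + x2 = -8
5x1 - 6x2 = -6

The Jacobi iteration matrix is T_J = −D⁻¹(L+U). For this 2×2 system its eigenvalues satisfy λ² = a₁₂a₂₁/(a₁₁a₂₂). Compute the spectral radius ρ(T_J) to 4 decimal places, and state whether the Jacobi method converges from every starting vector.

0.4564

a₁₂a₂₁/(a₁₁a₂₂) = (1)·(5) / ((-4)·(-6)) = 0.208333
ρ = √|0.208333| = √0.208333 = 0.4564
ρ < 1, so Jacobi converges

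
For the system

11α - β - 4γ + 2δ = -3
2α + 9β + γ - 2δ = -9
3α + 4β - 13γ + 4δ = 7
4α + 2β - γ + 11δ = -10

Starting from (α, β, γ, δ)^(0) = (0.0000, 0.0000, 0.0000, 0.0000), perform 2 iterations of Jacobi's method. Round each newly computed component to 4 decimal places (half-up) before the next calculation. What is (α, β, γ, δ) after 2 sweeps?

Iteration 1:
  α = (-3 - (-1)·0.0000 - (-4)·0.0000 - (2)·0.0000) / (11) = -0.2727
  β = (-9 - (2)·0.0000 - (1)·0.0000 - (-2)·0.0000) / (9) = -1.0000
  γ = (7 - (3)·0.0000 - (4)·0.0000 - (4)·0.0000) / (-13) = -0.5385
  δ = (-10 - (4)·0.0000 - (2)·0.0000 - (-1)·0.0000) / (11) = -0.9091
Iteration 2:
  α = (-3 - (-1)·-1.0000 - (-4)·-0.5385 - (2)·-0.9091) / (11) = -0.3942
  β = (-9 - (2)·-0.2727 - (1)·-0.5385 - (-2)·-0.9091) / (9) = -1.0816
  γ = (7 - (3)·-0.2727 - (4)·-1.0000 - (4)·-0.9091) / (-13) = -1.1888
  δ = (-10 - (4)·-0.2727 - (2)·-1.0000 - (-1)·-0.5385) / (11) = -0.6771

(-0.3942, -1.0816, -1.1888, -0.6771)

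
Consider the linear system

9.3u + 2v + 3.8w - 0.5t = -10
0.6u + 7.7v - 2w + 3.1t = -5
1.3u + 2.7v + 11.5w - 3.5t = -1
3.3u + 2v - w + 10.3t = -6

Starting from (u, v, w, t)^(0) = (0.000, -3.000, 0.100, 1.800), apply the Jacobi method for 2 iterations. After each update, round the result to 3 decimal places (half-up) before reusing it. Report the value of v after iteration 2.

-0.322

Iteration 1:
  u = (-10 - (2)·-3.000 - (3.8)·0.100 - (-0.5)·1.800) / (9.3) = -0.374
  v = (-5 - (0.6)·0.000 - (-2)·0.100 - (3.1)·1.800) / (7.7) = -1.348
  w = (-1 - (1.3)·0.000 - (2.7)·-3.000 - (-3.5)·1.800) / (11.5) = 1.165
  t = (-6 - (3.3)·0.000 - (2)·-3.000 - (-1)·0.100) / (10.3) = 0.010
Iteration 2:
  u = (-10 - (2)·-1.348 - (3.8)·1.165 - (-0.5)·0.010) / (9.3) = -1.261
  v = (-5 - (0.6)·-0.374 - (-2)·1.165 - (3.1)·0.010) / (7.7) = -0.322
  w = (-1 - (1.3)·-0.374 - (2.7)·-1.348 - (-3.5)·0.010) / (11.5) = 0.275
  t = (-6 - (3.3)·-0.374 - (2)·-1.348 - (-1)·1.165) / (10.3) = -0.088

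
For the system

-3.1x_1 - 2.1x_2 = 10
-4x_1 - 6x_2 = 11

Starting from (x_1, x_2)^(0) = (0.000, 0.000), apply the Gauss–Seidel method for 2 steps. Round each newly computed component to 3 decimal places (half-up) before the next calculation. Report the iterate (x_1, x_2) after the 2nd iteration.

(-3.441, 0.461)

Iteration 1:
  x_1 = (10 - (-2.1)·0.000) / (-3.1) = -3.226
  x_2 = (11 - (-4)·-3.226) / (-6) = 0.317
Iteration 2:
  x_1 = (10 - (-2.1)·0.317) / (-3.1) = -3.441
  x_2 = (11 - (-4)·-3.441) / (-6) = 0.461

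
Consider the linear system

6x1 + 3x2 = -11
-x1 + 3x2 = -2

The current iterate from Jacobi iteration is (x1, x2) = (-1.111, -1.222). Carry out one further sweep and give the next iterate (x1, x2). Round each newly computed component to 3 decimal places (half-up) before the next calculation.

One sweep:
  x1 = (-11 - (3)·-1.222) / (6) = -1.222
  x2 = (-2 - (-1)·-1.111) / (3) = -1.037

(-1.222, -1.037)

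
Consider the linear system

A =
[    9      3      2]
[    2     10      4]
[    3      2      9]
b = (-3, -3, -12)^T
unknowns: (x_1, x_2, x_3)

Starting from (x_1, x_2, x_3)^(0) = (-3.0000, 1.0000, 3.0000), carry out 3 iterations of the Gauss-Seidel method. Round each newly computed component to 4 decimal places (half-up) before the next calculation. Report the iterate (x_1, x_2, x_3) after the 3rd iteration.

(0.0064, 0.2520, -1.3915)

Iteration 1:
  x_1 = (-3 - (3)·1.0000 - (2)·3.0000) / (9) = -1.3333
  x_2 = (-3 - (2)·-1.3333 - (4)·3.0000) / (10) = -1.2333
  x_3 = (-12 - (3)·-1.3333 - (2)·-1.2333) / (9) = -0.6148
Iteration 2:
  x_1 = (-3 - (3)·-1.2333 - (2)·-0.6148) / (9) = 0.2144
  x_2 = (-3 - (2)·0.2144 - (4)·-0.6148) / (10) = -0.0970
  x_3 = (-12 - (3)·0.2144 - (2)·-0.0970) / (9) = -1.3832
Iteration 3:
  x_1 = (-3 - (3)·-0.0970 - (2)·-1.3832) / (9) = 0.0064
  x_2 = (-3 - (2)·0.0064 - (4)·-1.3832) / (10) = 0.2520
  x_3 = (-12 - (3)·0.0064 - (2)·0.2520) / (9) = -1.3915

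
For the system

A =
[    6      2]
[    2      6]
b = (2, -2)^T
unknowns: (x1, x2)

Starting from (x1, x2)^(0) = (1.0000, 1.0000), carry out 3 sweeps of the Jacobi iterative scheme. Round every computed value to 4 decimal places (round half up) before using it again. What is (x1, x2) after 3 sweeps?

Iteration 1:
  x1 = (2 - (2)·1.0000) / (6) = 0.0000
  x2 = (-2 - (2)·1.0000) / (6) = -0.6667
Iteration 2:
  x1 = (2 - (2)·-0.6667) / (6) = 0.5556
  x2 = (-2 - (2)·0.0000) / (6) = -0.3333
Iteration 3:
  x1 = (2 - (2)·-0.3333) / (6) = 0.4444
  x2 = (-2 - (2)·0.5556) / (6) = -0.5185

(0.4444, -0.5185)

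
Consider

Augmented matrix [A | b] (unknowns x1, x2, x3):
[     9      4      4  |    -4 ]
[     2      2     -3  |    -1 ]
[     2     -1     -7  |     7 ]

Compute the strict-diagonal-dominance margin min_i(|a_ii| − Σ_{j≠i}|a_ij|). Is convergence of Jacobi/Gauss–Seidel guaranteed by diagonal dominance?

-3

row 1: |9| − (4+4) = 1
row 2: |2| − (2+3) = -3
row 3: |-7| − (2+1) = 4
minimum over rows = -3 → not strictly diagonally dominant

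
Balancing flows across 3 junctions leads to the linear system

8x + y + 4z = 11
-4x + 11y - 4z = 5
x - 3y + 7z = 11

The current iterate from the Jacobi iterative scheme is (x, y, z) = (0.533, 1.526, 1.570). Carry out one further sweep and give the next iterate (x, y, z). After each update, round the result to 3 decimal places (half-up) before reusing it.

One sweep:
  x = (11 - (1)·1.526 - (4)·1.570) / (8) = 0.399
  y = (5 - (-4)·0.533 - (-4)·1.570) / (11) = 1.219
  z = (11 - (1)·0.533 - (-3)·1.526) / (7) = 2.149

(0.399, 1.219, 2.149)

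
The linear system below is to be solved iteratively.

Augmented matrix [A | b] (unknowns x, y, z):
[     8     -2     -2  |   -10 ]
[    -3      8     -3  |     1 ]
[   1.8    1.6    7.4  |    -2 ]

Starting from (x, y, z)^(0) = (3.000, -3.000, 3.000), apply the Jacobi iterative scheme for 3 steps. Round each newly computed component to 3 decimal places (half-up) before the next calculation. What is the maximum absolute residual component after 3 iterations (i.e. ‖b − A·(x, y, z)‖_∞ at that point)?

1.270

Iteration 1:
  x = (-10 - (-2)·-3.000 - (-2)·3.000) / (8) = -1.250
  y = (1 - (-3)·3.000 - (-3)·3.000) / (8) = 2.375
  z = (-2 - (1.8)·3.000 - (1.6)·-3.000) / (7.4) = -0.351
Iteration 2:
  x = (-10 - (-2)·2.375 - (-2)·-0.351) / (8) = -0.744
  y = (1 - (-3)·-1.250 - (-3)·-0.351) / (8) = -0.475
  z = (-2 - (1.8)·-1.250 - (1.6)·2.375) / (7.4) = -0.480
Iteration 3:
  x = (-10 - (-2)·-0.475 - (-2)·-0.480) / (8) = -1.489
  y = (1 - (-3)·-0.744 - (-3)·-0.480) / (8) = -0.334
  z = (-2 - (1.8)·-0.744 - (1.6)·-0.475) / (7.4) = 0.013
Residual b − A·x = (1.270, -0.756, 1.118); ∞-norm = 1.270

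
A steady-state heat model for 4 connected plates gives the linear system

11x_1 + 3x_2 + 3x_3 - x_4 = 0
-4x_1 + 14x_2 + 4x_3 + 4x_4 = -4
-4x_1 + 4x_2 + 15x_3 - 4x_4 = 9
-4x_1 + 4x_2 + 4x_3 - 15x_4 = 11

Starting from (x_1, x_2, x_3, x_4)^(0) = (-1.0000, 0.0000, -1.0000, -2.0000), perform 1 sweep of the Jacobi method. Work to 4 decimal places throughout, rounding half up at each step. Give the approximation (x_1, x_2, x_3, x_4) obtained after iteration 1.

(0.0909, 0.2857, -0.2000, -0.7333)

Iteration 1:
  x_1 = (0 - (3)·0.0000 - (3)·-1.0000 - (-1)·-2.0000) / (11) = 0.0909
  x_2 = (-4 - (-4)·-1.0000 - (4)·-1.0000 - (4)·-2.0000) / (14) = 0.2857
  x_3 = (9 - (-4)·-1.0000 - (4)·0.0000 - (-4)·-2.0000) / (15) = -0.2000
  x_4 = (11 - (-4)·-1.0000 - (4)·0.0000 - (4)·-1.0000) / (-15) = -0.7333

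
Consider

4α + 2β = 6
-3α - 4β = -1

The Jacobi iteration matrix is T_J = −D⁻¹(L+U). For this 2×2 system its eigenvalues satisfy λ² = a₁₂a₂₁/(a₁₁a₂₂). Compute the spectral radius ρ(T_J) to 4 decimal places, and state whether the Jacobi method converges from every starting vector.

0.6124

a₁₂a₂₁/(a₁₁a₂₂) = (2)·(-3) / ((4)·(-4)) = 0.375000
ρ = √|0.375000| = √0.375000 = 0.6124
ρ < 1, so Jacobi converges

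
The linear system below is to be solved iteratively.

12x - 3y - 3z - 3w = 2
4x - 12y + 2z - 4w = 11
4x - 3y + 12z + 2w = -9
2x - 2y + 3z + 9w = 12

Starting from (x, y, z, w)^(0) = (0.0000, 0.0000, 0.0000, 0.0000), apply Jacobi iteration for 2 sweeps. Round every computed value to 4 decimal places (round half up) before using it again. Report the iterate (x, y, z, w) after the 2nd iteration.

Iteration 1:
  x = (2 - (-3)·0.0000 - (-3)·0.0000 - (-3)·0.0000) / (12) = 0.1667
  y = (11 - (4)·0.0000 - (2)·0.0000 - (-4)·0.0000) / (-12) = -0.9167
  z = (-9 - (4)·0.0000 - (-3)·0.0000 - (2)·0.0000) / (12) = -0.7500
  w = (12 - (2)·0.0000 - (-2)·0.0000 - (3)·0.0000) / (9) = 1.3333
Iteration 2:
  x = (2 - (-3)·-0.9167 - (-3)·-0.7500 - (-3)·1.3333) / (12) = 0.0833
  y = (11 - (4)·0.1667 - (2)·-0.7500 - (-4)·1.3333) / (-12) = -1.4305
  z = (-9 - (4)·0.1667 - (-3)·-0.9167 - (2)·1.3333) / (12) = -1.2570
  w = (12 - (2)·0.1667 - (-2)·-0.9167 - (3)·-0.7500) / (9) = 1.3426

(0.0833, -1.4305, -1.2570, 1.3426)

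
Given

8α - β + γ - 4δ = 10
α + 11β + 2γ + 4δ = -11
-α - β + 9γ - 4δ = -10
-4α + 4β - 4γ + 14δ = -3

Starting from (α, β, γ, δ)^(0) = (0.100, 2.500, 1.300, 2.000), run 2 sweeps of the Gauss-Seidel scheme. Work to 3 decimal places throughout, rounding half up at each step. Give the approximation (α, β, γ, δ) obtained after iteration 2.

Iteration 1:
  α = (10 - (-1)·2.500 - (1)·1.300 - (-4)·2.000) / (8) = 2.400
  β = (-11 - (1)·2.400 - (2)·1.300 - (4)·2.000) / (11) = -2.182
  γ = (-10 - (-1)·2.400 - (-1)·-2.182 - (-4)·2.000) / (9) = -0.198
  δ = (-3 - (-4)·2.400 - (4)·-2.182 - (-4)·-0.198) / (14) = 1.038
Iteration 2:
  α = (10 - (-1)·-2.182 - (1)·-0.198 - (-4)·1.038) / (8) = 1.521
  β = (-11 - (1)·1.521 - (2)·-0.198 - (4)·1.038) / (11) = -1.480
  γ = (-10 - (-1)·1.521 - (-1)·-1.480 - (-4)·1.038) / (9) = -0.645
  δ = (-3 - (-4)·1.521 - (4)·-1.480 - (-4)·-0.645) / (14) = 0.459

(1.521, -1.480, -0.645, 0.459)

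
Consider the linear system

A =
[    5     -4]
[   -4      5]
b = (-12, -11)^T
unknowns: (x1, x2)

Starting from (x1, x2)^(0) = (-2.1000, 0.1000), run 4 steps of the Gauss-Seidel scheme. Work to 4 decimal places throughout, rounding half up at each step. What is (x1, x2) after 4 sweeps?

(-9.1345, -9.5076)

Iteration 1:
  x1 = (-12 - (-4)·0.1000) / (5) = -2.3200
  x2 = (-11 - (-4)·-2.3200) / (5) = -4.0560
Iteration 2:
  x1 = (-12 - (-4)·-4.0560) / (5) = -5.6448
  x2 = (-11 - (-4)·-5.6448) / (5) = -6.7158
Iteration 3:
  x1 = (-12 - (-4)·-6.7158) / (5) = -7.7726
  x2 = (-11 - (-4)·-7.7726) / (5) = -8.4181
Iteration 4:
  x1 = (-12 - (-4)·-8.4181) / (5) = -9.1345
  x2 = (-11 - (-4)·-9.1345) / (5) = -9.5076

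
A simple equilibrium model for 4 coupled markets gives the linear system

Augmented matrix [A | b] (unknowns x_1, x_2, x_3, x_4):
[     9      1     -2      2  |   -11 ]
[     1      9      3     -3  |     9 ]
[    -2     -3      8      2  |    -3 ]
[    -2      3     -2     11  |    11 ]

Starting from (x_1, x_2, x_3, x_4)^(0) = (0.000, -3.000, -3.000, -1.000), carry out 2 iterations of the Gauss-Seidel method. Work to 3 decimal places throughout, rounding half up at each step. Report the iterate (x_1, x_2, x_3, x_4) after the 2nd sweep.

Iteration 1:
  x_1 = (-11 - (1)·-3.000 - (-2)·-3.000 - (2)·-1.000) / (9) = -1.333
  x_2 = (9 - (1)·-1.333 - (3)·-3.000 - (-3)·-1.000) / (9) = 1.815
  x_3 = (-3 - (-2)·-1.333 - (-3)·1.815 - (2)·-1.000) / (8) = 0.222
  x_4 = (11 - (-2)·-1.333 - (3)·1.815 - (-2)·0.222) / (11) = 0.303
Iteration 2:
  x_1 = (-11 - (1)·1.815 - (-2)·0.222 - (2)·0.303) / (9) = -1.442
  x_2 = (9 - (1)·-1.442 - (3)·0.222 - (-3)·0.303) / (9) = 1.187
  x_3 = (-3 - (-2)·-1.442 - (-3)·1.187 - (2)·0.303) / (8) = -0.366
  x_4 = (11 - (-2)·-1.442 - (3)·1.187 - (-2)·-0.366) / (11) = 0.348

(-1.442, 1.187, -0.366, 0.348)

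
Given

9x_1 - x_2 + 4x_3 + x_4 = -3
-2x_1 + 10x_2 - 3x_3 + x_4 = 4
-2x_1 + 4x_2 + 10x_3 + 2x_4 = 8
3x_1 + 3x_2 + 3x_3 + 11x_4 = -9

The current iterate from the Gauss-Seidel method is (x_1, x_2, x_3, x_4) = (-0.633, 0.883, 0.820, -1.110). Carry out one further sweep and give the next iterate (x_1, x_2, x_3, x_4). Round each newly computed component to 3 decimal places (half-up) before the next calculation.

One sweep:
  x_1 = (-3 - (-1)·0.883 - (4)·0.820 - (1)·-1.110) / (9) = -0.476
  x_2 = (4 - (-2)·-0.476 - (-3)·0.820 - (1)·-1.110) / (10) = 0.662
  x_3 = (8 - (-2)·-0.476 - (4)·0.662 - (2)·-1.110) / (10) = 0.662
  x_4 = (-9 - (3)·-0.476 - (3)·0.662 - (3)·0.662) / (11) = -1.049

(-0.476, 0.662, 0.662, -1.049)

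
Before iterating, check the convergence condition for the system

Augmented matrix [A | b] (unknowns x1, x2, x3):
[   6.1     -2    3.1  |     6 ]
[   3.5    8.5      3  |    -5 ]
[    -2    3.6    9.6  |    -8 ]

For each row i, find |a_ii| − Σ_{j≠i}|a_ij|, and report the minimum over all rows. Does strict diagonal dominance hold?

1

row 1: |6.1| − (2+3.1) = 1
row 2: |8.5| − (3.5+3) = 2
row 3: |9.6| − (2+3.6) = 4
minimum over rows = 1 → strictly diagonally dominant (convergence guaranteed)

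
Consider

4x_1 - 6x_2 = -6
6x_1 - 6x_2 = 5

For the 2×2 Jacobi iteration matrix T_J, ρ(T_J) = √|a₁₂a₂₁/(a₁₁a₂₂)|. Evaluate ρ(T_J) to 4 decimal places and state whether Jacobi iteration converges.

1.2247

a₁₂a₂₁/(a₁₁a₂₂) = (-6)·(6) / ((4)·(-6)) = 1.500000
ρ = √|1.500000| = √1.500000 = 1.2247
ρ > 1, so Jacobi diverges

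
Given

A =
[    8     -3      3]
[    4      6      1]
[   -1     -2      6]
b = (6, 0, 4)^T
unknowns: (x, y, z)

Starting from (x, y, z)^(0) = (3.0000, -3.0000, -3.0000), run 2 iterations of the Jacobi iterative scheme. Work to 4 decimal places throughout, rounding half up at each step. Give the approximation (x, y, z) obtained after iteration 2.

Iteration 1:
  x = (6 - (-3)·-3.0000 - (3)·-3.0000) / (8) = 0.7500
  y = (0 - (4)·3.0000 - (1)·-3.0000) / (6) = -1.5000
  z = (4 - (-1)·3.0000 - (-2)·-3.0000) / (6) = 0.1667
Iteration 2:
  x = (6 - (-3)·-1.5000 - (3)·0.1667) / (8) = 0.1250
  y = (0 - (4)·0.7500 - (1)·0.1667) / (6) = -0.5278
  z = (4 - (-1)·0.7500 - (-2)·-1.5000) / (6) = 0.2917

(0.1250, -0.5278, 0.2917)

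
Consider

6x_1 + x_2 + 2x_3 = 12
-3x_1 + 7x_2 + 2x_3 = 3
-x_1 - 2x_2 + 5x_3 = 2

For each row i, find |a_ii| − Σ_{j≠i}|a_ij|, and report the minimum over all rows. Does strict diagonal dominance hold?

2

row 1: |6| − (1+2) = 3
row 2: |7| − (3+2) = 2
row 3: |5| − (1+2) = 2
minimum over rows = 2 → strictly diagonally dominant (convergence guaranteed)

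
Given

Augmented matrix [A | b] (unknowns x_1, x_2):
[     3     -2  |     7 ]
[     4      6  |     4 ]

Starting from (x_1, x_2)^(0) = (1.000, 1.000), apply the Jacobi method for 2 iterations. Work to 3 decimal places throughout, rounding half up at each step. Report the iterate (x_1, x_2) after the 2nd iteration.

Iteration 1:
  x_1 = (7 - (-2)·1.000) / (3) = 3.000
  x_2 = (4 - (4)·1.000) / (6) = 0.000
Iteration 2:
  x_1 = (7 - (-2)·0.000) / (3) = 2.333
  x_2 = (4 - (4)·3.000) / (6) = -1.333

(2.333, -1.333)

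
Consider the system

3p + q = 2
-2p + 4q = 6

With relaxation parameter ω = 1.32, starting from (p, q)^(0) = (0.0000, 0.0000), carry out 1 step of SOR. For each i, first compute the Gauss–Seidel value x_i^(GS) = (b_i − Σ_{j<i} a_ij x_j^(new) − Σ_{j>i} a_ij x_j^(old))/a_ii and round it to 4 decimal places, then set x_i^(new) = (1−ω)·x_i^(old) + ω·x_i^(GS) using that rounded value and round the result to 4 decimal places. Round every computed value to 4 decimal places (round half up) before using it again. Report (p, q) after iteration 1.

(0.8800, 2.5608)

Iteration 1:
  p: GS value = (2 - (1)·0.0000) / (3) = 0.6667;  p ← (1−ω)·0.0000 + ω·0.6667 = 0.8800
  q: GS value = (6 - (-2)·0.8800) / (4) = 1.9400;  q ← (1−ω)·0.0000 + ω·1.9400 = 2.5608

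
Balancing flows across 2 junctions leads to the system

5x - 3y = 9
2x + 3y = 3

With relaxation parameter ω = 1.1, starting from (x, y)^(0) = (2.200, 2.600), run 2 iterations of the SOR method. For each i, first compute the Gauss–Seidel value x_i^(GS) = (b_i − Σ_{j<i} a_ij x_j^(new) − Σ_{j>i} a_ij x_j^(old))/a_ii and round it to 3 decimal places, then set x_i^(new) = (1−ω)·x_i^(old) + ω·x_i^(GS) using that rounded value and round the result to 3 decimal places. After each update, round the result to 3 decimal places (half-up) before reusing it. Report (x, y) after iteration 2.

(0.505, 0.900)

Iteration 1:
  x: GS value = (9 - (-3)·2.600) / (5) = 3.360;  x ← (1−ω)·2.200 + ω·3.360 = 3.476
  y: GS value = (3 - (2)·3.476) / (3) = -1.317;  y ← (1−ω)·2.600 + ω·-1.317 = -1.709
Iteration 2:
  x: GS value = (9 - (-3)·-1.709) / (5) = 0.775;  x ← (1−ω)·3.476 + ω·0.775 = 0.505
  y: GS value = (3 - (2)·0.505) / (3) = 0.663;  y ← (1−ω)·-1.709 + ω·0.663 = 0.900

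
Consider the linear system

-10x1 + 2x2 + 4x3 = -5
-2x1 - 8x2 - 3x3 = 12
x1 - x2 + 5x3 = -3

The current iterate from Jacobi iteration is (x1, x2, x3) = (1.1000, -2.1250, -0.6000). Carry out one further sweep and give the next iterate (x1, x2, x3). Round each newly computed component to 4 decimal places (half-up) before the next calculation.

One sweep:
  x1 = (-5 - (2)·-2.1250 - (4)·-0.6000) / (-10) = -0.1650
  x2 = (12 - (-2)·1.1000 - (-3)·-0.6000) / (-8) = -1.5500
  x3 = (-3 - (1)·1.1000 - (-1)·-2.1250) / (5) = -1.2450

(-0.1650, -1.5500, -1.2450)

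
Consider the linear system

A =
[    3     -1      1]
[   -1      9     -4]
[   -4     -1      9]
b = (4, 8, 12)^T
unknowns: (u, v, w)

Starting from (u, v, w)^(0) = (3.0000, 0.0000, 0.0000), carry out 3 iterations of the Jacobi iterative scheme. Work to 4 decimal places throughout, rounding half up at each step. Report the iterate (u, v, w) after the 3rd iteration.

Iteration 1:
  u = (4 - (-1)·0.0000 - (1)·0.0000) / (3) = 1.3333
  v = (8 - (-1)·3.0000 - (-4)·0.0000) / (9) = 1.2222
  w = (12 - (-4)·3.0000 - (-1)·0.0000) / (9) = 2.6667
Iteration 2:
  u = (4 - (-1)·1.2222 - (1)·2.6667) / (3) = 0.8518
  v = (8 - (-1)·1.3333 - (-4)·2.6667) / (9) = 2.2222
  w = (12 - (-4)·1.3333 - (-1)·1.2222) / (9) = 2.0617
Iteration 3:
  u = (4 - (-1)·2.2222 - (1)·2.0617) / (3) = 1.3868
  v = (8 - (-1)·0.8518 - (-4)·2.0617) / (9) = 1.8998
  w = (12 - (-4)·0.8518 - (-1)·2.2222) / (9) = 1.9588

(1.3868, 1.8998, 1.9588)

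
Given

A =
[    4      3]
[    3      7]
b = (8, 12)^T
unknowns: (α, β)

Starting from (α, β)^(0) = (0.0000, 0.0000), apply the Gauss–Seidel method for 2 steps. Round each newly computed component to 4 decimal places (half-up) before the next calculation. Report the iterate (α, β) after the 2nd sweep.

Iteration 1:
  α = (8 - (3)·0.0000) / (4) = 2.0000
  β = (12 - (3)·2.0000) / (7) = 0.8571
Iteration 2:
  α = (8 - (3)·0.8571) / (4) = 1.3572
  β = (12 - (3)·1.3572) / (7) = 1.1326

(1.3572, 1.1326)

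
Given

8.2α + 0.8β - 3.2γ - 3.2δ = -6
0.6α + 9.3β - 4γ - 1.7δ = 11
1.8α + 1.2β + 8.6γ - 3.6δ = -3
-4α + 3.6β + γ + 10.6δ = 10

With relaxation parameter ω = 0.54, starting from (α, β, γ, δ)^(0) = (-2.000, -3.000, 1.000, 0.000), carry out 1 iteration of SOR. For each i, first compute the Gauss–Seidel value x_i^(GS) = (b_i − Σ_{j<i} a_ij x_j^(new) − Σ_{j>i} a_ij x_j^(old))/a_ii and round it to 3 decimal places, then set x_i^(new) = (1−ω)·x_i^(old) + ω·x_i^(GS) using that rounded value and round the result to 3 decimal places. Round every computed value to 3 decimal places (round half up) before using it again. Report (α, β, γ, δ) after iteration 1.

(-0.946, -0.476, 0.415, 0.383)

Iteration 1:
  α: GS value = (-6 - (0.8)·-3.000 - (-3.2)·1.000 - (-3.2)·0.000) / (8.2) = -0.049;  α ← (1−ω)·-2.000 + ω·-0.049 = -0.946
  β: GS value = (11 - (0.6)·-0.946 - (-4)·1.000 - (-1.7)·0.000) / (9.3) = 1.674;  β ← (1−ω)·-3.000 + ω·1.674 = -0.476
  γ: GS value = (-3 - (1.8)·-0.946 - (1.2)·-0.476 - (-3.6)·0.000) / (8.6) = -0.084;  γ ← (1−ω)·1.000 + ω·-0.084 = 0.415
  δ: GS value = (10 - (-4)·-0.946 - (3.6)·-0.476 - (1)·0.415) / (10.6) = 0.709;  δ ← (1−ω)·0.000 + ω·0.709 = 0.383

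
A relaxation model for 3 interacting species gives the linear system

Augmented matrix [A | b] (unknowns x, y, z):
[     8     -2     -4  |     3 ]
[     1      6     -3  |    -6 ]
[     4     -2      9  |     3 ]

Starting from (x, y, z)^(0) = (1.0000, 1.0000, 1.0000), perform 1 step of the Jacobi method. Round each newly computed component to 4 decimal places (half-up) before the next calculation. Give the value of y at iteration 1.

Iteration 1:
  x = (3 - (-2)·1.0000 - (-4)·1.0000) / (8) = 1.1250
  y = (-6 - (1)·1.0000 - (-3)·1.0000) / (6) = -0.6667
  z = (3 - (4)·1.0000 - (-2)·1.0000) / (9) = 0.1111

-0.6667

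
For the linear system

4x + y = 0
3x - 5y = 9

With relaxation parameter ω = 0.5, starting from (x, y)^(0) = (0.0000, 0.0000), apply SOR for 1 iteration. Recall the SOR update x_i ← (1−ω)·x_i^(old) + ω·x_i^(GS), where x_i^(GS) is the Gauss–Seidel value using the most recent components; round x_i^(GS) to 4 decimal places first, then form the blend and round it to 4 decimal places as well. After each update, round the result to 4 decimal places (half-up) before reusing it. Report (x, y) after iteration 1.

Iteration 1:
  x: GS value = (0 - (1)·0.0000) / (4) = 0.0000;  x ← (1−ω)·0.0000 + ω·0.0000 = 0.0000
  y: GS value = (9 - (3)·0.0000) / (-5) = -1.8000;  y ← (1−ω)·0.0000 + ω·-1.8000 = -0.9000

(0.0000, -0.9000)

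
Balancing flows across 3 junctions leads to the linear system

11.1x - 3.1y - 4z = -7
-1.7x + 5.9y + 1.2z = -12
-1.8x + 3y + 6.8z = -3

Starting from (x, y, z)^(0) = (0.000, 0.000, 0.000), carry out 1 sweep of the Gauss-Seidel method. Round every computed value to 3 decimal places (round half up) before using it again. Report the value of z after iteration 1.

Iteration 1:
  x = (-7 - (-3.1)·0.000 - (-4)·0.000) / (11.1) = -0.631
  y = (-12 - (-1.7)·-0.631 - (1.2)·0.000) / (5.9) = -2.216
  z = (-3 - (-1.8)·-0.631 - (3)·-2.216) / (6.8) = 0.369

0.369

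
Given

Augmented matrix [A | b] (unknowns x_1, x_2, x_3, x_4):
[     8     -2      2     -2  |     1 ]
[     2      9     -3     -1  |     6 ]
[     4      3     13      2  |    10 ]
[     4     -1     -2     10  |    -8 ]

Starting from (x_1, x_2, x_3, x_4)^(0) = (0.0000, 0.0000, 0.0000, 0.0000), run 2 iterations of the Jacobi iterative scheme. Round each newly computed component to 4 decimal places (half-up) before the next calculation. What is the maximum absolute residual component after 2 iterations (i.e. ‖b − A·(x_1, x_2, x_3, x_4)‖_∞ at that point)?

Iteration 1:
  x_1 = (1 - (-2)·0.0000 - (2)·0.0000 - (-2)·0.0000) / (8) = 0.1250
  x_2 = (6 - (2)·0.0000 - (-3)·0.0000 - (-1)·0.0000) / (9) = 0.6667
  x_3 = (10 - (4)·0.0000 - (3)·0.0000 - (2)·0.0000) / (13) = 0.7692
  x_4 = (-8 - (4)·0.0000 - (-1)·0.0000 - (-2)·0.0000) / (10) = -0.8000
Iteration 2:
  x_1 = (1 - (-2)·0.6667 - (2)·0.7692 - (-2)·-0.8000) / (8) = -0.1006
  x_2 = (6 - (2)·0.1250 - (-3)·0.7692 - (-1)·-0.8000) / (9) = 0.8064
  x_3 = (10 - (4)·0.1250 - (3)·0.6667 - (2)·-0.8000) / (13) = 0.7000
  x_4 = (-8 - (4)·0.1250 - (-1)·0.6667 - (-2)·0.7692) / (10) = -0.6295
Residual b − A·x = (0.7586, 0.4141, 0.1422, 0.9038); ∞-norm = 0.9038

0.9038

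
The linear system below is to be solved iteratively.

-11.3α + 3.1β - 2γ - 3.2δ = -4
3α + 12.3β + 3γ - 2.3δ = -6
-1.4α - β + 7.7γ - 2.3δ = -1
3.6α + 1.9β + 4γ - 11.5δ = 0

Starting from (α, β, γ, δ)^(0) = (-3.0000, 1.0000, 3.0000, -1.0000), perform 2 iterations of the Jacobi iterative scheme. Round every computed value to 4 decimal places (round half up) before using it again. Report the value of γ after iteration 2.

Iteration 1:
  α = (-4 - (3.1)·1.0000 - (-2)·3.0000 - (-3.2)·-1.0000) / (-11.3) = 0.3805
  β = (-6 - (3)·-3.0000 - (3)·3.0000 - (-2.3)·-1.0000) / (12.3) = -0.6748
  γ = (-1 - (-1.4)·-3.0000 - (-1)·1.0000 - (-2.3)·-1.0000) / (7.7) = -0.8442
  δ = (0 - (3.6)·-3.0000 - (1.9)·1.0000 - (4)·3.0000) / (-11.5) = 0.2696
Iteration 2:
  α = (-4 - (3.1)·-0.6748 - (-2)·-0.8442 - (-3.2)·0.2696) / (-11.3) = 0.2419
  β = (-6 - (3)·0.3805 - (3)·-0.8442 - (-2.3)·0.2696) / (12.3) = -0.3243
  γ = (-1 - (-1.4)·0.3805 - (-1)·-0.6748 - (-2.3)·0.2696) / (7.7) = -0.0678
  δ = (0 - (3.6)·0.3805 - (1.9)·-0.6748 - (4)·-0.8442) / (-11.5) = -0.2860

-0.0678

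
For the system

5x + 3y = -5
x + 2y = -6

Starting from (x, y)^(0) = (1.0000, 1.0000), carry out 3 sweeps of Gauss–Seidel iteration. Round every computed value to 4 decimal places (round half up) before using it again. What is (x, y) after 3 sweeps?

(0.8960, -3.4480)

Iteration 1:
  x = (-5 - (3)·1.0000) / (5) = -1.6000
  y = (-6 - (1)·-1.6000) / (2) = -2.2000
Iteration 2:
  x = (-5 - (3)·-2.2000) / (5) = 0.3200
  y = (-6 - (1)·0.3200) / (2) = -3.1600
Iteration 3:
  x = (-5 - (3)·-3.1600) / (5) = 0.8960
  y = (-6 - (1)·0.8960) / (2) = -3.4480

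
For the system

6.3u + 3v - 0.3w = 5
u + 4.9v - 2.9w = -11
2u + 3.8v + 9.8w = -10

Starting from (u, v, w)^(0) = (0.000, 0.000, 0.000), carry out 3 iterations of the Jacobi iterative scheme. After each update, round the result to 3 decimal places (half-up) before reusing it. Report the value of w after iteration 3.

Iteration 1:
  u = (5 - (3)·0.000 - (-0.3)·0.000) / (6.3) = 0.794
  v = (-11 - (1)·0.000 - (-2.9)·0.000) / (4.9) = -2.245
  w = (-10 - (2)·0.000 - (3.8)·0.000) / (9.8) = -1.020
Iteration 2:
  u = (5 - (3)·-2.245 - (-0.3)·-1.020) / (6.3) = 1.814
  v = (-11 - (1)·0.794 - (-2.9)·-1.020) / (4.9) = -3.011
  w = (-10 - (2)·0.794 - (3.8)·-2.245) / (9.8) = -0.312
Iteration 3:
  u = (5 - (3)·-3.011 - (-0.3)·-0.312) / (6.3) = 2.213
  v = (-11 - (1)·1.814 - (-2.9)·-0.312) / (4.9) = -2.800
  w = (-10 - (2)·1.814 - (3.8)·-3.011) / (9.8) = -0.223

-0.223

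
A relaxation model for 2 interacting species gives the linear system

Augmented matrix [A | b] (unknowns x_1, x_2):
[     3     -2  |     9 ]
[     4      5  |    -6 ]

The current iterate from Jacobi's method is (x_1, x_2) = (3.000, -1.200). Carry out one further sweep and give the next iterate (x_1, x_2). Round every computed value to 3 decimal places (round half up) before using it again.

One sweep:
  x_1 = (9 - (-2)·-1.200) / (3) = 2.200
  x_2 = (-6 - (4)·3.000) / (5) = -3.600

(2.200, -3.600)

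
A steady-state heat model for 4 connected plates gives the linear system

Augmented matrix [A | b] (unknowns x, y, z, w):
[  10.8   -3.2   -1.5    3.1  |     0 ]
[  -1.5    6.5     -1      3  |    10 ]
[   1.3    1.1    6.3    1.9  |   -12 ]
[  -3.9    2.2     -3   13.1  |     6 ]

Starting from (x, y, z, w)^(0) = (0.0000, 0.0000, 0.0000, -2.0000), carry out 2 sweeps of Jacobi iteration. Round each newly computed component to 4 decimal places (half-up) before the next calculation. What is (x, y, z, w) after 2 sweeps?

Iteration 1:
  x = (0 - (-3.2)·0.0000 - (-1.5)·0.0000 - (3.1)·-2.0000) / (10.8) = 0.5741
  y = (10 - (-1.5)·0.0000 - (-1)·0.0000 - (3)·-2.0000) / (6.5) = 2.4615
  z = (-12 - (1.3)·0.0000 - (1.1)·0.0000 - (1.9)·-2.0000) / (6.3) = -1.3016
  w = (6 - (-3.9)·0.0000 - (2.2)·0.0000 - (-3)·0.0000) / (13.1) = 0.4580
Iteration 2:
  x = (0 - (-3.2)·2.4615 - (-1.5)·-1.3016 - (3.1)·0.4580) / (10.8) = 0.4171
  y = (10 - (-1.5)·0.5741 - (-1)·-1.3016 - (3)·0.4580) / (6.5) = 1.2593
  z = (-12 - (1.3)·0.5741 - (1.1)·2.4615 - (1.9)·0.4580) / (6.3) = -2.5911
  w = (6 - (-3.9)·0.5741 - (2.2)·2.4615 - (-3)·-1.3016) / (13.1) = -0.0825

(0.4171, 1.2593, -2.5911, -0.0825)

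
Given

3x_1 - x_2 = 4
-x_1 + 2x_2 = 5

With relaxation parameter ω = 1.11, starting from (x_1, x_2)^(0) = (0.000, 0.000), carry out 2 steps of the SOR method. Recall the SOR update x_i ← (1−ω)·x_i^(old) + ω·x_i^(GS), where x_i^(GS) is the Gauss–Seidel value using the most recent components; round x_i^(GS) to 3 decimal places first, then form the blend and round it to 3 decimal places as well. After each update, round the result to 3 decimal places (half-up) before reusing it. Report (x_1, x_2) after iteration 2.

(2.648, 3.849)

Iteration 1:
  x_1: GS value = (4 - (-1)·0.000) / (3) = 1.333;  x_1 ← (1−ω)·0.000 + ω·1.333 = 1.480
  x_2: GS value = (5 - (-1)·1.480) / (2) = 3.240;  x_2 ← (1−ω)·0.000 + ω·3.240 = 3.596
Iteration 2:
  x_1: GS value = (4 - (-1)·3.596) / (3) = 2.532;  x_1 ← (1−ω)·1.480 + ω·2.532 = 2.648
  x_2: GS value = (5 - (-1)·2.648) / (2) = 3.824;  x_2 ← (1−ω)·3.596 + ω·3.824 = 3.849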